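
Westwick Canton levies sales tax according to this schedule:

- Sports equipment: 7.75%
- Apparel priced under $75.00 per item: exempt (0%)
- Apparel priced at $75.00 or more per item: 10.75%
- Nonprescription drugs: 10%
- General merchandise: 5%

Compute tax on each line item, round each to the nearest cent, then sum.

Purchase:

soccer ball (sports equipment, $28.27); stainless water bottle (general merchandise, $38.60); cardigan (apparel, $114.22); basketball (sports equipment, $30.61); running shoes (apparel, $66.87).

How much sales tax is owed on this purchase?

Soccer ball $28.27: sports equipment → 7.75% → $2.19
Stainless water bottle $38.60: general merchandise → 5% → $1.93
Cardigan $114.22: apparel, $75.00 or more → 10.75% → $12.28
Basketball $30.61: sports equipment → 7.75% → $2.37
Running shoes $66.87: apparel, under $75.00 → 0% → $0.00
Total tax = $2.19 + $1.93 + $12.28 + $2.37 = $18.77

$18.77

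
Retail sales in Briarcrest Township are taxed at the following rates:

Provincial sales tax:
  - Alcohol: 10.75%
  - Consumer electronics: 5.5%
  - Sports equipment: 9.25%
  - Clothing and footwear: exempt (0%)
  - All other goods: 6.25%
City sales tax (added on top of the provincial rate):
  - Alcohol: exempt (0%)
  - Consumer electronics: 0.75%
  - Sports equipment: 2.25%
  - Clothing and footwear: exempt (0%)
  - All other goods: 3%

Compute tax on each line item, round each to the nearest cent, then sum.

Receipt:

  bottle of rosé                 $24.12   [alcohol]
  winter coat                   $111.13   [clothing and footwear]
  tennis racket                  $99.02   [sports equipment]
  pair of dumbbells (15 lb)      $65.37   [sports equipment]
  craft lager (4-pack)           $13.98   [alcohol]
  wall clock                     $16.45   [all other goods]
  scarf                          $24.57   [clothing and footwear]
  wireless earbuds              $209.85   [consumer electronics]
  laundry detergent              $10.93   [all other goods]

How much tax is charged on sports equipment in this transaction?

Tennis racket $99.02: sports equipment → 9.25% + 2.25% city = 11.5% → $11.39
Pair of dumbbells (15 lb) $65.37: sports equipment → 9.25% + 2.25% city = 11.5% → $7.52
Tax on sports equipment = $11.39 + $7.52 = $18.91

$18.91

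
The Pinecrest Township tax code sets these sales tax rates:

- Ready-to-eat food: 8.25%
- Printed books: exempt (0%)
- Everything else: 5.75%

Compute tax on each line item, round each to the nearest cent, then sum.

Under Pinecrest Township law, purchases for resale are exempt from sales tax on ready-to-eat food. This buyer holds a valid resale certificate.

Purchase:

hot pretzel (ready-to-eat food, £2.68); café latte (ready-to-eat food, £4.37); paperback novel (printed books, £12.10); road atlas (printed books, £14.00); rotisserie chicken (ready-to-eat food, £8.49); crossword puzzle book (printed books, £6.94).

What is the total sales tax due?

£0.00

Hot pretzel £2.68: ready-to-eat food, buyer-exempt → 0% → £0.00
Café latte £4.37: ready-to-eat food, buyer-exempt → 0% → £0.00
Paperback novel £12.10: printed books → 0% → £0.00
Road atlas £14.00: printed books → 0% → £0.00
Rotisserie chicken £8.49: ready-to-eat food, buyer-exempt → 0% → £0.00
Crossword puzzle book £6.94: printed books → 0% → £0.00
Total tax = £0.00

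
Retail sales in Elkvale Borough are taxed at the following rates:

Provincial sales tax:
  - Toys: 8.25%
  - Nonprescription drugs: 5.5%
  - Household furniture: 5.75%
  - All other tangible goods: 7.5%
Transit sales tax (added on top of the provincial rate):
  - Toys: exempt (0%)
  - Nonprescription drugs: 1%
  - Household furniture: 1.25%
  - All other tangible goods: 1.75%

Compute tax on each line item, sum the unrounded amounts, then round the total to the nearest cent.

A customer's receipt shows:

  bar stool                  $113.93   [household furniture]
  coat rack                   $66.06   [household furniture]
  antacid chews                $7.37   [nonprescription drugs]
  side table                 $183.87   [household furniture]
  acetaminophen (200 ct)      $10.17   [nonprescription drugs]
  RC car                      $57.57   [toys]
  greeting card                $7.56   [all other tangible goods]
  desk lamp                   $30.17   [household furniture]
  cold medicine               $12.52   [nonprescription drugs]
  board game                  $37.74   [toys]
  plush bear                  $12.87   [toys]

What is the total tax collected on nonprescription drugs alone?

$1.95

Antacid chews $7.37: nonprescription drugs → 5.5% + 1% transit = 6.5% → $0.47905
Acetaminophen (200 ct) $10.17: nonprescription drugs → 5.5% + 1% transit = 6.5% → $0.66105
Cold medicine $12.52: nonprescription drugs → 5.5% + 1% transit = 6.5% → $0.8138
Tax on nonprescription drugs: unrounded sum = $1.9539 → $1.95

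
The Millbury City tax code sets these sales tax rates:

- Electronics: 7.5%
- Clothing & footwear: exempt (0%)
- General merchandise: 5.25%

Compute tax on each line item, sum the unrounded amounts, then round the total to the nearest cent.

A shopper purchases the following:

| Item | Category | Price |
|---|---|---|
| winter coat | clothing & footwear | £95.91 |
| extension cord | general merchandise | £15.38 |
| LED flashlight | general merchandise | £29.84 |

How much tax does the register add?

Winter coat £95.91: clothing & footwear → 0% → £0.00
Extension cord £15.38: general merchandise → 5.25% → £0.80745
LED flashlight £29.84: general merchandise → 5.25% → £1.5666
Unrounded tax sum = £2.37405 → £2.37

£2.37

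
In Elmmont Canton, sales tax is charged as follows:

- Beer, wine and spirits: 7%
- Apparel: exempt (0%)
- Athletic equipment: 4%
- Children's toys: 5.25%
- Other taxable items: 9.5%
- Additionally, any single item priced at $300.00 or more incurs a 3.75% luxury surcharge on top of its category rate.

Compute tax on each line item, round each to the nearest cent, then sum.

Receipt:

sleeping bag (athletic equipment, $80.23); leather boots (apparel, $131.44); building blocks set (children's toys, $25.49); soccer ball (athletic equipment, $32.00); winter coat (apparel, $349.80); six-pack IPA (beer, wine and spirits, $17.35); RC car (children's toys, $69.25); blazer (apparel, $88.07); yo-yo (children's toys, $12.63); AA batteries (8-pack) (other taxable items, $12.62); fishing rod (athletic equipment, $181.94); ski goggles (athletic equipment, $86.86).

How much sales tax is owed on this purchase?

Sleeping bag $80.23: athletic equipment → 4% → $3.21
Leather boots $131.44: apparel → 0% → $0.00
Building blocks set $25.49: children's toys → 5.25% → $1.34
Soccer ball $32.00: athletic equipment → 4% → $1.28
Winter coat $349.80: apparel → 0% + 3.75% surcharge = 3.75% → $13.12
Six-pack IPA $17.35: beer, wine and spirits → 7% → $1.21
RC car $69.25: children's toys → 5.25% → $3.64
Blazer $88.07: apparel → 0% → $0.00
Yo-yo $12.63: children's toys → 5.25% → $0.66
AA batteries (8-pack) $12.62: other taxable items → 9.5% → $1.20
Fishing rod $181.94: athletic equipment → 4% → $7.28
Ski goggles $86.86: athletic equipment → 4% → $3.47
Total tax = $3.21 + $1.34 + $1.28 + $13.12 + $1.21 + $3.64 + $0.66 + $1.20 + $7.28 + $3.47 = $36.41

$36.41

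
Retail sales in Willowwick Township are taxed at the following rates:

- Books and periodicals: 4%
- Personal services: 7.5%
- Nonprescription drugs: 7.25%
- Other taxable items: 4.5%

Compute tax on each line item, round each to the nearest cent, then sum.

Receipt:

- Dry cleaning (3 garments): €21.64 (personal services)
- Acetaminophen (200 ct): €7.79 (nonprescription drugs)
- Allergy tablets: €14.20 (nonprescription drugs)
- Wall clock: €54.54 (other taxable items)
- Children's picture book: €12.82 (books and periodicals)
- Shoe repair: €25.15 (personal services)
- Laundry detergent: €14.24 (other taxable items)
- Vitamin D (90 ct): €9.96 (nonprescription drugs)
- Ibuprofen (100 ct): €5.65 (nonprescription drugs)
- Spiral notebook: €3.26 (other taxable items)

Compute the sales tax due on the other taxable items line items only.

€3.24

Wall clock €54.54: other taxable items → 4.5% → €2.45
Laundry detergent €14.24: other taxable items → 4.5% → €0.64
Spiral notebook €3.26: other taxable items → 4.5% → €0.15
Tax on other taxable items = €2.45 + €0.64 + €0.15 = €3.24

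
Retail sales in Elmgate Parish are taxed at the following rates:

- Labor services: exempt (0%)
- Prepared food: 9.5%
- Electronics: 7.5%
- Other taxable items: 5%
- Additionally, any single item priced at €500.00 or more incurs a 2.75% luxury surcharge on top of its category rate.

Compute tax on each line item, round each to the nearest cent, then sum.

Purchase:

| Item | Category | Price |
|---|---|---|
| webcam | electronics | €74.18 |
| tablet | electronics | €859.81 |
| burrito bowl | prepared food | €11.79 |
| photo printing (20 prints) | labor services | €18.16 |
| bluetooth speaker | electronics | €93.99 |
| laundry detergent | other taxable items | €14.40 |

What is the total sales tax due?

€102.58

Webcam €74.18: electronics → 7.5% → €5.56
Tablet €859.81: electronics → 7.5% + 2.75% surcharge = 10.25% → €88.13
Burrito bowl €11.79: prepared food → 9.5% → €1.12
Photo printing (20 prints) €18.16: labor services → 0% → €0.00
Bluetooth speaker €93.99: electronics → 7.5% → €7.05
Laundry detergent €14.40: other taxable items → 5% → €0.72
Total tax = €5.56 + €88.13 + €1.12 + €7.05 + €0.72 = €102.58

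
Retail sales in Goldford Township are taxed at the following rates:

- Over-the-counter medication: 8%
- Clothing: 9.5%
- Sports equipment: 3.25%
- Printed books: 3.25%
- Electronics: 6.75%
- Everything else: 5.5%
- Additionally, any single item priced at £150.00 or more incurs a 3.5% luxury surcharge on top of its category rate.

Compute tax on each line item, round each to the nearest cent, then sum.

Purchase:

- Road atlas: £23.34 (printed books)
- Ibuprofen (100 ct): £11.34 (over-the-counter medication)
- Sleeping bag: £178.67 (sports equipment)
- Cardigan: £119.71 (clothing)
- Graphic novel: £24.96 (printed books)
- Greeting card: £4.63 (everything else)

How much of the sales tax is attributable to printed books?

£1.57

Road atlas £23.34: printed books → 3.25% → £0.76
Graphic novel £24.96: printed books → 3.25% → £0.81
Tax on printed books = £0.76 + £0.81 = £1.57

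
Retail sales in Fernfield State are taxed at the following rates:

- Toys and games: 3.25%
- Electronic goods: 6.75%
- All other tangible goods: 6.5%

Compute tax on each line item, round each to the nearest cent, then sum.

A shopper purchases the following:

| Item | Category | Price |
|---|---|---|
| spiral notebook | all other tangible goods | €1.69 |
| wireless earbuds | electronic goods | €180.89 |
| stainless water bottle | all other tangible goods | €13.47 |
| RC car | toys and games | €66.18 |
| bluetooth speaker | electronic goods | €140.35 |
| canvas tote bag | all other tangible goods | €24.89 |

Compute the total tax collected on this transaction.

€26.44

Spiral notebook €1.69: all other tangible goods → 6.5% → €0.11
Wireless earbuds €180.89: electronic goods → 6.75% → €12.21
Stainless water bottle €13.47: all other tangible goods → 6.5% → €0.88
RC car €66.18: toys and games → 3.25% → €2.15
Bluetooth speaker €140.35: electronic goods → 6.75% → €9.47
Canvas tote bag €24.89: all other tangible goods → 6.5% → €1.62
Total tax = €0.11 + €12.21 + €0.88 + €2.15 + €9.47 + €1.62 = €26.44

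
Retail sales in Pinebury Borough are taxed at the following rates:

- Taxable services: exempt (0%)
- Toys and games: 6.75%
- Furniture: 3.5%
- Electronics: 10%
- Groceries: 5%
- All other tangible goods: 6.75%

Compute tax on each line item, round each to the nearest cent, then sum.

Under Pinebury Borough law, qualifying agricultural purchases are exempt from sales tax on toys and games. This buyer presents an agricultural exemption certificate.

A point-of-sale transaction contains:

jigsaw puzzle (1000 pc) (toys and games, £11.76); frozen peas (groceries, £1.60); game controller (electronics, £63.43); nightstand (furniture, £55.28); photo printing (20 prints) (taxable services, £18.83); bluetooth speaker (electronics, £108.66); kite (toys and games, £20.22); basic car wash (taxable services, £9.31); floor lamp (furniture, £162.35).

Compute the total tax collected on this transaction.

Jigsaw puzzle (1000 pc) £11.76: toys and games, buyer-exempt → 0% → £0.00
Frozen peas £1.60: groceries → 5% → £0.08
Game controller £63.43: electronics → 10% → £6.34
Nightstand £55.28: furniture → 3.5% → £1.93
Photo printing (20 prints) £18.83: taxable services → 0% → £0.00
Bluetooth speaker £108.66: electronics → 10% → £10.87
Kite £20.22: toys and games, buyer-exempt → 0% → £0.00
Basic car wash £9.31: taxable services → 0% → £0.00
Floor lamp £162.35: furniture → 3.5% → £5.68
Total tax = £0.08 + £6.34 + £1.93 + £10.87 + £5.68 = £24.90

£24.90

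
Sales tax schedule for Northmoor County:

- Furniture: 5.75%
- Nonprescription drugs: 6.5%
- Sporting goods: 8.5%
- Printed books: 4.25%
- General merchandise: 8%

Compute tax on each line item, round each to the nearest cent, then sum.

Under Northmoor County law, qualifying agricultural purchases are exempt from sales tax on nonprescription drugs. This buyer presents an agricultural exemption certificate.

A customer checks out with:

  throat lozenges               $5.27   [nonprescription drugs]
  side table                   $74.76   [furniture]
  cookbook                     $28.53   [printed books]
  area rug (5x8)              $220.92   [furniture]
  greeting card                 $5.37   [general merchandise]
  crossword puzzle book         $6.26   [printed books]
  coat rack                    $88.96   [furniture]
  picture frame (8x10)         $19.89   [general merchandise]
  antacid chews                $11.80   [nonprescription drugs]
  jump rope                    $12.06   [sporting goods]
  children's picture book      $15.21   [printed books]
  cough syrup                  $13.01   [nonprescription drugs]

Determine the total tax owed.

$27.30

Throat lozenges $5.27: nonprescription drugs, buyer-exempt → 0% → $0.00
Side table $74.76: furniture → 5.75% → $4.30
Cookbook $28.53: printed books → 4.25% → $1.21
Area rug (5x8) $220.92: furniture → 5.75% → $12.70
Greeting card $5.37: general merchandise → 8% → $0.43
Crossword puzzle book $6.26: printed books → 4.25% → $0.27
Coat rack $88.96: furniture → 5.75% → $5.12
Picture frame (8x10) $19.89: general merchandise → 8% → $1.59
Antacid chews $11.80: nonprescription drugs, buyer-exempt → 0% → $0.00
Jump rope $12.06: sporting goods → 8.5% → $1.03
Children's picture book $15.21: printed books → 4.25% → $0.65
Cough syrup $13.01: nonprescription drugs, buyer-exempt → 0% → $0.00
Total tax = $4.30 + $1.21 + $12.70 + $0.43 + $0.27 + $5.12 + $1.59 + $1.03 + $0.65 = $27.30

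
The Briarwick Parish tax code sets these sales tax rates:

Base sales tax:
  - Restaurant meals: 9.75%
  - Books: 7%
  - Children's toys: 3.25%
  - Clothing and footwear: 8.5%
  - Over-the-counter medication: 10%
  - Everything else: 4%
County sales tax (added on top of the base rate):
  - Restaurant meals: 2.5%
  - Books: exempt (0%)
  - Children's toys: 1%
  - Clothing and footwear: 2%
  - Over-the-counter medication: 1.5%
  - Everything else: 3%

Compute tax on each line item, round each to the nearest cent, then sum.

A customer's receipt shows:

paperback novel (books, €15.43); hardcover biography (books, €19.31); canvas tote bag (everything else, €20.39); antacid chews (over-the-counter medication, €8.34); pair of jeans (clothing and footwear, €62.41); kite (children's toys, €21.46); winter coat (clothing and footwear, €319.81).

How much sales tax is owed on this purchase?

Paperback novel €15.43: books → 7% + 0% county = 7% → €1.08
Hardcover biography €19.31: books → 7% + 0% county = 7% → €1.35
Canvas tote bag €20.39: everything else → 4% + 3% county = 7% → €1.43
Antacid chews €8.34: over-the-counter medication → 10% + 1.5% county = 11.5% → €0.96
Pair of jeans €62.41: clothing and footwear → 8.5% + 2% county = 10.5% → €6.55
Kite €21.46: children's toys → 3.25% + 1% county = 4.25% → €0.91
Winter coat €319.81: clothing and footwear → 8.5% + 2% county = 10.5% → €33.58
Total tax = €1.08 + €1.35 + €1.43 + €0.96 + €6.55 + €0.91 + €33.58 = €45.86

€45.86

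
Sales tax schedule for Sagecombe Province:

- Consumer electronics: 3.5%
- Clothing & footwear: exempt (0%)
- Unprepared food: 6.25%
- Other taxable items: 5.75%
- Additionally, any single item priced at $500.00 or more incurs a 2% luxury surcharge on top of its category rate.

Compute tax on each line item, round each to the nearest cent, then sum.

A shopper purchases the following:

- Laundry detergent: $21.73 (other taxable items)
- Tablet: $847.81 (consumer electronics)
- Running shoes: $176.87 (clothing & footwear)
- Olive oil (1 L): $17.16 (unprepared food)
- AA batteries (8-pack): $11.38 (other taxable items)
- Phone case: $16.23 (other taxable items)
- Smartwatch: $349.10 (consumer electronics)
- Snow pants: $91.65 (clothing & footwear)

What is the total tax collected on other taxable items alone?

Laundry detergent $21.73: other taxable items → 5.75% → $1.25
AA batteries (8-pack) $11.38: other taxable items → 5.75% → $0.65
Phone case $16.23: other taxable items → 5.75% → $0.93
Tax on other taxable items = $1.25 + $0.65 + $0.93 = $2.83

$2.83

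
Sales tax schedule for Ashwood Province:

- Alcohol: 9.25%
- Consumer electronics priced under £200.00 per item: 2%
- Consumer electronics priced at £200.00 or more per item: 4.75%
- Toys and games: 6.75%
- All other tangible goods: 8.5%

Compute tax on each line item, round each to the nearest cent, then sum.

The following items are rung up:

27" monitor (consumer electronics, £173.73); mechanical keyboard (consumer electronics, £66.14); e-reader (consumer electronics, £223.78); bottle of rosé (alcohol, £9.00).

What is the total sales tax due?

27" monitor £173.73: consumer electronics, under £200.00 → 2% → £3.47
Mechanical keyboard £66.14: consumer electronics, under £200.00 → 2% → £1.32
E-reader £223.78: consumer electronics, £200.00 or more → 4.75% → £10.63
Bottle of rosé £9.00: alcohol → 9.25% → £0.83
Total tax = £3.47 + £1.32 + £10.63 + £0.83 = £16.25

£16.25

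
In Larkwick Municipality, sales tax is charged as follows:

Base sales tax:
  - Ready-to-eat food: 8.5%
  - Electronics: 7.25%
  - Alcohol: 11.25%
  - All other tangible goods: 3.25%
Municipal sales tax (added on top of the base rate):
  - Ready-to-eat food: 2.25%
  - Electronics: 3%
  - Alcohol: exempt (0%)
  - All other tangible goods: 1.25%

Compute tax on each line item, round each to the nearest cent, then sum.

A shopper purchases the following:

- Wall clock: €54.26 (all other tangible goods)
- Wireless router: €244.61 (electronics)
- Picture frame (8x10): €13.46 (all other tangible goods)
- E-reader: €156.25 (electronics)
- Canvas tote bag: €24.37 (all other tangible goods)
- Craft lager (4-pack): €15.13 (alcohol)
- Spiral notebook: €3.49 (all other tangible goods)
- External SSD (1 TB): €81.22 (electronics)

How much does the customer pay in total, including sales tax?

Wall clock €54.26: all other tangible goods → 3.25% + 1.25% municipal = 4.5% → €2.44
Wireless router €244.61: electronics → 7.25% + 3% municipal = 10.25% → €25.07
Picture frame (8x10) €13.46: all other tangible goods → 3.25% + 1.25% municipal = 4.5% → €0.61
E-reader €156.25: electronics → 7.25% + 3% municipal = 10.25% → €16.02
Canvas tote bag €24.37: all other tangible goods → 3.25% + 1.25% municipal = 4.5% → €1.10
Craft lager (4-pack) €15.13: alcohol → 11.25% + 0% municipal = 11.25% → €1.70
Spiral notebook €3.49: all other tangible goods → 3.25% + 1.25% municipal = 4.5% → €0.16
External SSD (1 TB) €81.22: electronics → 7.25% + 3% municipal = 10.25% → €8.33
Subtotal = €592.79; tax = €55.43; total due = €648.22

€648.22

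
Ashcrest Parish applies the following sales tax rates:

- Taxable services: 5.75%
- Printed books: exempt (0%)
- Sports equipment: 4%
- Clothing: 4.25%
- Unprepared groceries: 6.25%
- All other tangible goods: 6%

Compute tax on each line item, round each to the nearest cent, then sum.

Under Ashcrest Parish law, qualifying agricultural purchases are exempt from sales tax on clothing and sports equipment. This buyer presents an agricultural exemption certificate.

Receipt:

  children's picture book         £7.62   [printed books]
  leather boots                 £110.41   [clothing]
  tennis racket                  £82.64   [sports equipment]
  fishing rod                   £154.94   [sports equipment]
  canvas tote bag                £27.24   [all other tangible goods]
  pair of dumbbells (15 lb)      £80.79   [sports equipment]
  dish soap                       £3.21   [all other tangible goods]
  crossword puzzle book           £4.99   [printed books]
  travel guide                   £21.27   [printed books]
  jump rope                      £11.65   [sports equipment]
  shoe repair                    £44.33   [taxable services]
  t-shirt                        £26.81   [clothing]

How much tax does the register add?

Children's picture book £7.62: printed books → 0% → £0.00
Leather boots £110.41: clothing, buyer-exempt → 0% → £0.00
Tennis racket £82.64: sports equipment, buyer-exempt → 0% → £0.00
Fishing rod £154.94: sports equipment, buyer-exempt → 0% → £0.00
Canvas tote bag £27.24: all other tangible goods → 6% → £1.63
Pair of dumbbells (15 lb) £80.79: sports equipment, buyer-exempt → 0% → £0.00
Dish soap £3.21: all other tangible goods → 6% → £0.19
Crossword puzzle book £4.99: printed books → 0% → £0.00
Travel guide £21.27: printed books → 0% → £0.00
Jump rope £11.65: sports equipment, buyer-exempt → 0% → £0.00
Shoe repair £44.33: taxable services → 5.75% → £2.55
T-shirt £26.81: clothing, buyer-exempt → 0% → £0.00
Total tax = £1.63 + £0.19 + £2.55 = £4.37

£4.37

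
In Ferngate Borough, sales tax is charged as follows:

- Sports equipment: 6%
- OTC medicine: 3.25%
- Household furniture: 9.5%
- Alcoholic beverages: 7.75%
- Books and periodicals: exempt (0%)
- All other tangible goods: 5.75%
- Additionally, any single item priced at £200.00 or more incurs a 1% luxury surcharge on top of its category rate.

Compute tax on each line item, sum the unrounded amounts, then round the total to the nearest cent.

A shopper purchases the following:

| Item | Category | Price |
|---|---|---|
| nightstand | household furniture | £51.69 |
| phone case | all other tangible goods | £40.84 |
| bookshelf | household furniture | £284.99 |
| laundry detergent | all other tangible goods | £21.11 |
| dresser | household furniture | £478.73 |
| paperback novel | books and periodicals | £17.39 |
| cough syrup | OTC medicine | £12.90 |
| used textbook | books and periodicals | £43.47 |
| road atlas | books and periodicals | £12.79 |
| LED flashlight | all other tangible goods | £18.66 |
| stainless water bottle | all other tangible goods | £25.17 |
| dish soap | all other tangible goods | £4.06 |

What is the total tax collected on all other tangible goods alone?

£6.32

Phone case £40.84: all other tangible goods → 5.75% → £2.3483
Laundry detergent £21.11: all other tangible goods → 5.75% → £1.213825
LED flashlight £18.66: all other tangible goods → 5.75% → £1.07295
Stainless water bottle £25.17: all other tangible goods → 5.75% → £1.447275
Dish soap £4.06: all other tangible goods → 5.75% → £0.23345
Tax on all other tangible goods: unrounded sum = £6.3158 → £6.32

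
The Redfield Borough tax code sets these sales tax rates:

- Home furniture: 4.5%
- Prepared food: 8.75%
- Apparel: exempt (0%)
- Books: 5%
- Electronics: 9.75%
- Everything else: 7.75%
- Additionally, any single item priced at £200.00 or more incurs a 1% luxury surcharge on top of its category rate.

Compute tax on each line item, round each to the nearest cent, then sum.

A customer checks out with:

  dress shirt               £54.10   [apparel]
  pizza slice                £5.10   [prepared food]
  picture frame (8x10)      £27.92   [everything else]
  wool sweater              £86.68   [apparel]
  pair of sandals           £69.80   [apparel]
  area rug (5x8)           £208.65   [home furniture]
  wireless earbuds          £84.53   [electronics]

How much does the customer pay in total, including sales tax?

Dress shirt £54.10: apparel → 0% → £0.00
Pizza slice £5.10: prepared food → 8.75% → £0.45
Picture frame (8x10) £27.92: everything else → 7.75% → £2.16
Wool sweater £86.68: apparel → 0% → £0.00
Pair of sandals £69.80: apparel → 0% → £0.00
Area rug (5x8) £208.65: home furniture → 4.5% + 1% surcharge = 5.5% → £11.48
Wireless earbuds £84.53: electronics → 9.75% → £8.24
Subtotal = £536.78; tax = £22.33; total due = £559.11

£559.11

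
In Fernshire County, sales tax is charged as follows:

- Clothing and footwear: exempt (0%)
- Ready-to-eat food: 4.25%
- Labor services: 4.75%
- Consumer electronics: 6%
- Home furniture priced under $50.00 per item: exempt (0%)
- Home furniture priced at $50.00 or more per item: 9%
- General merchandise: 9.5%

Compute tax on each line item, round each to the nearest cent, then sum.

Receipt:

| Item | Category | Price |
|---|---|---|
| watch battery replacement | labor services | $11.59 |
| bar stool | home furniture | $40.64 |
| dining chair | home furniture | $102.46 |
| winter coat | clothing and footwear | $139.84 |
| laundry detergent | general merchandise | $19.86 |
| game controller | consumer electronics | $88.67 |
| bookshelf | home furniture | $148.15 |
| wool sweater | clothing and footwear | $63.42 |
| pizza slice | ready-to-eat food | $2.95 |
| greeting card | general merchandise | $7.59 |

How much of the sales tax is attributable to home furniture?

$22.55

Bar stool $40.64: home furniture, under $50.00 → 0% → $0.00
Dining chair $102.46: home furniture, $50.00 or more → 9% → $9.22
Bookshelf $148.15: home furniture, $50.00 or more → 9% → $13.33
Tax on home furniture = $0.00 + $9.22 + $13.33 = $22.55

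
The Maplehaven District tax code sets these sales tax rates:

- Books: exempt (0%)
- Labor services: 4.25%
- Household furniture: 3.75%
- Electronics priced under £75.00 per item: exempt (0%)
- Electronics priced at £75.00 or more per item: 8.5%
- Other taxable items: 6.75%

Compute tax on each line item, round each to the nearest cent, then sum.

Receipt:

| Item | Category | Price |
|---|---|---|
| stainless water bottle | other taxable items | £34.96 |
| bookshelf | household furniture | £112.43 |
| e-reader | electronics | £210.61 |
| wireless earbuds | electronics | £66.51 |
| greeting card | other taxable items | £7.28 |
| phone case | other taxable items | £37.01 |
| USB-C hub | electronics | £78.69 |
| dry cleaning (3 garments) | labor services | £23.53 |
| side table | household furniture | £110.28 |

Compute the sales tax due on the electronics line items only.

£24.59

E-reader £210.61: electronics, £75.00 or more → 8.5% → £17.90
Wireless earbuds £66.51: electronics, under £75.00 → 0% → £0.00
USB-C hub £78.69: electronics, £75.00 or more → 8.5% → £6.69
Tax on electronics = £17.90 + £0.00 + £6.69 = £24.59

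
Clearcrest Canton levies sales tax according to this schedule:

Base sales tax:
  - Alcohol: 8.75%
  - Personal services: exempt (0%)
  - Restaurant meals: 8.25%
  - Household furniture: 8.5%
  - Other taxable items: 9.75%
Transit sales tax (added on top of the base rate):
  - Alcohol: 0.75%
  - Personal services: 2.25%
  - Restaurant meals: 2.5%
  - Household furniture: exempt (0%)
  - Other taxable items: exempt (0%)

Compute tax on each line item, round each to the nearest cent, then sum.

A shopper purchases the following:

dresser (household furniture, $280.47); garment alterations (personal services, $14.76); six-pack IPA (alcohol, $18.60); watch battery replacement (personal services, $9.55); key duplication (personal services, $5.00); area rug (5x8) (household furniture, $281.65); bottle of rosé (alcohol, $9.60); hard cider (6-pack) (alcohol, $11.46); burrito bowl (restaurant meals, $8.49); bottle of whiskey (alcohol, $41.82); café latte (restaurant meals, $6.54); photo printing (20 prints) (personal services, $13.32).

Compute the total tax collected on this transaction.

Dresser $280.47: household furniture → 8.5% + 0% transit = 8.5% → $23.84
Garment alterations $14.76: personal services → 0% + 2.25% transit = 2.25% → $0.33
Six-pack IPA $18.60: alcohol → 8.75% + 0.75% transit = 9.5% → $1.77
Watch battery replacement $9.55: personal services → 0% + 2.25% transit = 2.25% → $0.21
Key duplication $5.00: personal services → 0% + 2.25% transit = 2.25% → $0.11
Area rug (5x8) $281.65: household furniture → 8.5% + 0% transit = 8.5% → $23.94
Bottle of rosé $9.60: alcohol → 8.75% + 0.75% transit = 9.5% → $0.91
Hard cider (6-pack) $11.46: alcohol → 8.75% + 0.75% transit = 9.5% → $1.09
Burrito bowl $8.49: restaurant meals → 8.25% + 2.5% transit = 10.75% → $0.91
Bottle of whiskey $41.82: alcohol → 8.75% + 0.75% transit = 9.5% → $3.97
Café latte $6.54: restaurant meals → 8.25% + 2.5% transit = 10.75% → $0.70
Photo printing (20 prints) $13.32: personal services → 0% + 2.25% transit = 2.25% → $0.30
Total tax = $23.84 + $0.33 + $1.77 + $0.21 + $0.11 + $23.94 + $0.91 + $1.09 + $0.91 + $3.97 + $0.70 + $0.30 = $58.08

$58.08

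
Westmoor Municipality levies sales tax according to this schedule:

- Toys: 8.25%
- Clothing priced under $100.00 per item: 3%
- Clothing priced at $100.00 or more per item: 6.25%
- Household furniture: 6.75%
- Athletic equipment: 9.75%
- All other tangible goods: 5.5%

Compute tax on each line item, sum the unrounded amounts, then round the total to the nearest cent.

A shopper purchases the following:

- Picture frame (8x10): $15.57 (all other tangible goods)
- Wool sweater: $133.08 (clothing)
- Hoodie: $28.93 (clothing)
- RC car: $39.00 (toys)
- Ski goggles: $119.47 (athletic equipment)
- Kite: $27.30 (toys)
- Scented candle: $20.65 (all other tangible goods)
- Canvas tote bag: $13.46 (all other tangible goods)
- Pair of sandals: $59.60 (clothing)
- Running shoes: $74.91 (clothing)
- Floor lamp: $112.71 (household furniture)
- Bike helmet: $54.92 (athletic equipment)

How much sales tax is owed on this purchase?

$46.03

Picture frame (8x10) $15.57: all other tangible goods → 5.5% → $0.85635
Wool sweater $133.08: clothing, $100.00 or more → 6.25% → $8.3175
Hoodie $28.93: clothing, under $100.00 → 3% → $0.8679
RC car $39.00: toys → 8.25% → $3.2175
Ski goggles $119.47: athletic equipment → 9.75% → $11.648325
Kite $27.30: toys → 8.25% → $2.25225
Scented candle $20.65: all other tangible goods → 5.5% → $1.13575
Canvas tote bag $13.46: all other tangible goods → 5.5% → $0.7403
Pair of sandals $59.60: clothing, under $100.00 → 3% → $1.788
Running shoes $74.91: clothing, under $100.00 → 3% → $2.2473
Floor lamp $112.71: household furniture → 6.75% → $7.607925
Bike helmet $54.92: athletic equipment → 9.75% → $5.3547
Unrounded tax sum = $46.0338 → $46.03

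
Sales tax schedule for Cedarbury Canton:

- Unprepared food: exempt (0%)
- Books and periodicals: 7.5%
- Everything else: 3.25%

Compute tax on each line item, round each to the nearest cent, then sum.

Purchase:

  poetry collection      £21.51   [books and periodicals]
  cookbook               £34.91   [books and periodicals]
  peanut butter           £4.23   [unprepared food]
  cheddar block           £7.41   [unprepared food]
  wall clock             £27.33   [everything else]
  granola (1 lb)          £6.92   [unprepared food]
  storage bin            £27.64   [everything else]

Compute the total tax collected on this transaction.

Poetry collection £21.51: books and periodicals → 7.5% → £1.61
Cookbook £34.91: books and periodicals → 7.5% → £2.62
Peanut butter £4.23: unprepared food → 0% → £0.00
Cheddar block £7.41: unprepared food → 0% → £0.00
Wall clock £27.33: everything else → 3.25% → £0.89
Granola (1 lb) £6.92: unprepared food → 0% → £0.00
Storage bin £27.64: everything else → 3.25% → £0.90
Total tax = £1.61 + £2.62 + £0.89 + £0.90 = £6.02

£6.02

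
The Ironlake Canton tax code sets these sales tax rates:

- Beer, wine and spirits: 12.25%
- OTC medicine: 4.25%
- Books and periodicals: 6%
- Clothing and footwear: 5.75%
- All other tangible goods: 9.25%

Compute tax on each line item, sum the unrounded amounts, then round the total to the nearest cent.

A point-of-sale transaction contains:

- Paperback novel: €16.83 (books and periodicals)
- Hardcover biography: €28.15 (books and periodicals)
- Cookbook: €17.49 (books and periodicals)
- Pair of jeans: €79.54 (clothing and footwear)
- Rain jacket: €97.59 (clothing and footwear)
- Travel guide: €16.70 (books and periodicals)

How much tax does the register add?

€14.94

Paperback novel €16.83: books and periodicals → 6% → €1.0098
Hardcover biography €28.15: books and periodicals → 6% → €1.689
Cookbook €17.49: books and periodicals → 6% → €1.0494
Pair of jeans €79.54: clothing and footwear → 5.75% → €4.57355
Rain jacket €97.59: clothing and footwear → 5.75% → €5.611425
Travel guide €16.70: books and periodicals → 6% → €1.002
Unrounded tax sum = €14.935175 → €14.94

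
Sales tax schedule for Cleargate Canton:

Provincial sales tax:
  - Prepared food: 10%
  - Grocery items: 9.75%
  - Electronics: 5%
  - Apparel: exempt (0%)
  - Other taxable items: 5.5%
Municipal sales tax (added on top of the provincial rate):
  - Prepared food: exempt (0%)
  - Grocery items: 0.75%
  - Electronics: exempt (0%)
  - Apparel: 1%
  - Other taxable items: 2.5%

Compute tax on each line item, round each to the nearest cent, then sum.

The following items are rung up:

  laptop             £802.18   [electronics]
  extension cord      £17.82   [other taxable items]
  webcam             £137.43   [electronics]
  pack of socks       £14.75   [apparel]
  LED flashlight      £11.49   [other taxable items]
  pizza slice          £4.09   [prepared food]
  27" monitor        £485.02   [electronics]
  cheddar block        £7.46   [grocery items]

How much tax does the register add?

Laptop £802.18: electronics → 5% + 0% municipal = 5% → £40.11
Extension cord £17.82: other taxable items → 5.5% + 2.5% municipal = 8% → £1.43
Webcam £137.43: electronics → 5% + 0% municipal = 5% → £6.87
Pack of socks £14.75: apparel → 0% + 1% municipal = 1% → £0.15
LED flashlight £11.49: other taxable items → 5.5% + 2.5% municipal = 8% → £0.92
Pizza slice £4.09: prepared food → 10% + 0% municipal = 10% → £0.41
27" monitor £485.02: electronics → 5% + 0% municipal = 5% → £24.25
Cheddar block £7.46: grocery items → 9.75% + 0.75% municipal = 10.5% → £0.78
Total tax = £40.11 + £1.43 + £6.87 + £0.15 + £0.92 + £0.41 + £24.25 + £0.78 = £74.92

£74.92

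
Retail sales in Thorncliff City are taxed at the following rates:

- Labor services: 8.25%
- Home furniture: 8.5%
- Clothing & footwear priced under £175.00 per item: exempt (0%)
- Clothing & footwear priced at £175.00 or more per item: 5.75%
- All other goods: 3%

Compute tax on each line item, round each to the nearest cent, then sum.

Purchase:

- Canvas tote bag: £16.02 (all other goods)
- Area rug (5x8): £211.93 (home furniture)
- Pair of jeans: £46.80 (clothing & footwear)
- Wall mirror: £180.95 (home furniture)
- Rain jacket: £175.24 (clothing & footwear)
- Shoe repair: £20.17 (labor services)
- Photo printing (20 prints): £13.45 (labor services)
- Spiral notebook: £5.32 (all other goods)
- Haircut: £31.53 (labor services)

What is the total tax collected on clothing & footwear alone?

Pair of jeans £46.80: clothing & footwear, under £175.00 → 0% → £0.00
Rain jacket £175.24: clothing & footwear, £175.00 or more → 5.75% → £10.08
Tax on clothing & footwear = £0.00 + £10.08 = £10.08

£10.08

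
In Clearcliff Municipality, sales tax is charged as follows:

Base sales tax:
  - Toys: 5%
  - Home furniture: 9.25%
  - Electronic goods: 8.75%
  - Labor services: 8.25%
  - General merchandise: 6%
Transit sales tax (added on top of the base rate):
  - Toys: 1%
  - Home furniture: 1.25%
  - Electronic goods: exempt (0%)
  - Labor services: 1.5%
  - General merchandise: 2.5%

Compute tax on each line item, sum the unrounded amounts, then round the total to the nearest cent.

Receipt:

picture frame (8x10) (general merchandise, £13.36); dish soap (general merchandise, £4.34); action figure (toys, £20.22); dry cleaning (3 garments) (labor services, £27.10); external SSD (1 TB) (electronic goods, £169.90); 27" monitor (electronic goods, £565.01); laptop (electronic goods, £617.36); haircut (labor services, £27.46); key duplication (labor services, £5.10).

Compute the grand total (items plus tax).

£1576.71

Picture frame (8x10) £13.36: general merchandise → 6% + 2.5% transit = 8.5% → £1.1356
Dish soap £4.34: general merchandise → 6% + 2.5% transit = 8.5% → £0.3689
Action figure £20.22: toys → 5% + 1% transit = 6% → £1.2132
Dry cleaning (3 garments) £27.10: labor services → 8.25% + 1.5% transit = 9.75% → £2.64225
External SSD (1 TB) £169.90: electronic goods → 8.75% + 0% transit = 8.75% → £14.86625
27" monitor £565.01: electronic goods → 8.75% + 0% transit = 8.75% → £49.438375
Laptop £617.36: electronic goods → 8.75% + 0% transit = 8.75% → £54.019
Haircut £27.46: labor services → 8.25% + 1.5% transit = 9.75% → £2.67735
Key duplication £5.10: labor services → 8.25% + 1.5% transit = 9.75% → £0.49725
Subtotal = £1449.85; unrounded tax = £126.858175 → £126.86; total due = £1576.71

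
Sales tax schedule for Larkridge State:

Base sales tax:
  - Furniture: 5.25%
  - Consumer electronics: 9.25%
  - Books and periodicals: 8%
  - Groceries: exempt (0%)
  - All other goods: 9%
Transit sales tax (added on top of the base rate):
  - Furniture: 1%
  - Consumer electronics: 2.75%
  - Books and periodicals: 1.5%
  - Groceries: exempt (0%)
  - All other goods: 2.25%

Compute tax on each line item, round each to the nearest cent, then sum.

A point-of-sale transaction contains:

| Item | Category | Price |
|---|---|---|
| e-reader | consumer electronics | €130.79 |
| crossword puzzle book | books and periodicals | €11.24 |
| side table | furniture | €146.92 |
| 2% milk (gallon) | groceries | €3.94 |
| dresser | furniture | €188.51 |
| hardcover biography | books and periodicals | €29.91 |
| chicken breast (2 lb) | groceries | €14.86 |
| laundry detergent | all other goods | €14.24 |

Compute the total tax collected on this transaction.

E-reader €130.79: consumer electronics → 9.25% + 2.75% transit = 12% → €15.69
Crossword puzzle book €11.24: books and periodicals → 8% + 1.5% transit = 9.5% → €1.07
Side table €146.92: furniture → 5.25% + 1% transit = 6.25% → €9.18
2% milk (gallon) €3.94: groceries → 0% + 0% transit = 0% → €0.00
Dresser €188.51: furniture → 5.25% + 1% transit = 6.25% → €11.78
Hardcover biography €29.91: books and periodicals → 8% + 1.5% transit = 9.5% → €2.84
Chicken breast (2 lb) €14.86: groceries → 0% + 0% transit = 0% → €0.00
Laundry detergent €14.24: all other goods → 9% + 2.25% transit = 11.25% → €1.60
Total tax = €15.69 + €1.07 + €9.18 + €11.78 + €2.84 + €1.60 = €42.16

€42.16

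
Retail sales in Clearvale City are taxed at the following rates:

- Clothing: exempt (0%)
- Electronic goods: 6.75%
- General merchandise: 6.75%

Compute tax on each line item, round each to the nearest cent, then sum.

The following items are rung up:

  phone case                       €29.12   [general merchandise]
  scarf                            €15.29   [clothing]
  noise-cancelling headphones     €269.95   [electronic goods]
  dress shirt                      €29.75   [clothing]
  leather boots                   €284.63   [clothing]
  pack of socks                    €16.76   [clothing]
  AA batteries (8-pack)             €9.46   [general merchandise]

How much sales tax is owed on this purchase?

Phone case €29.12: general merchandise → 6.75% → €1.97
Scarf €15.29: clothing → 0% → €0.00
Noise-cancelling headphones €269.95: electronic goods → 6.75% → €18.22
Dress shirt €29.75: clothing → 0% → €0.00
Leather boots €284.63: clothing → 0% → €0.00
Pack of socks €16.76: clothing → 0% → €0.00
AA batteries (8-pack) €9.46: general merchandise → 6.75% → €0.64
Total tax = €1.97 + €18.22 + €0.64 = €20.83

€20.83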